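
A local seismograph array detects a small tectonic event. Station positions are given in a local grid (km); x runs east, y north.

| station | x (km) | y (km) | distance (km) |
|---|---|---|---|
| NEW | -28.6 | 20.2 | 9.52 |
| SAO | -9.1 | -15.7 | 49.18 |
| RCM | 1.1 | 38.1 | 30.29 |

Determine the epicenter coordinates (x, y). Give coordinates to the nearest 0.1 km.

Circle about each station: (x + 28.6)² + (y − 20.2)² = 9.52²; (x + 9.1)² + (y + 15.7)² = 49.18²; (x − 1.1)² + (y − 38.1)² = 30.29².
Subtracting the NEW equation from the SAO and RCM equations removes the quadratic terms:
39.0 x − 71.8 y = -3224.74
59.4 x + 35.8 y = -600.03
Solving the 2×2 system: x ≈ -28.0, y ≈ 29.7 km.
Check against NEW (with the unrounded x, y): √((x + 28.6)²+(y − 20.2)²) = 9.52 ≈ 9.52 km. ✓

-28.0 km east, 29.7 km north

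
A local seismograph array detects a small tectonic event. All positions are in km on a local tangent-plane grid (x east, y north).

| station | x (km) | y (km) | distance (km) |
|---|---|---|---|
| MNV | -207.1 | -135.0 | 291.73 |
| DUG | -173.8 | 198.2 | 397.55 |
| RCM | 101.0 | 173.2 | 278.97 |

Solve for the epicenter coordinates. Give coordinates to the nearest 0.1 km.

x ≈ 83.1 km, y ≈ -105.2 km

Circle about each station: (x + 207.1)² + (y + 135.0)² = 291.73²; (x + 173.8)² + (y − 198.2)² = 397.55²; (x − 101.0)² + (y − 173.2)² = 278.97².
Subtracting the MNV equation from the DUG and RCM equations removes the quadratic terms:
66.6 x + 666.4 y = -64565.34
616.2 x + 616.4 y = -13634.04
Solving the 2×2 system: x ≈ 83.1, y ≈ -105.2 km.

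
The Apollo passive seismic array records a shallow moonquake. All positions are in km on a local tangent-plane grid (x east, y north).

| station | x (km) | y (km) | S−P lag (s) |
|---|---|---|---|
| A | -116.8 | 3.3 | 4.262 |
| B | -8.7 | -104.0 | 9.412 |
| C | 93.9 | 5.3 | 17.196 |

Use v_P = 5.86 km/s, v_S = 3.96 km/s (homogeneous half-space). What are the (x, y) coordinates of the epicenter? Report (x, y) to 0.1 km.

Distance from S−P lag: d = Δt · v_P v_S / (v_P − v_S) = Δt · (5.86·3.96)/(5.86−3.96) ≈ 12.2135·Δt.
So d_A = 52.05, d_B = 114.95, d_C = 210.02 km.
Circle about each station: (x + 116.8)² + (y − 3.3)² = 52.05²; (x + 8.7)² + (y + 104.0)² = 114.95²; (x − 93.9)² + (y − 5.3)² = 210.02².
Subtracting the A equation from the B and C equations removes the quadratic terms:
216.2 x − 214.6 y = -13265.74
421.4 x + 4.0 y = -46207.03
Solving the 2×2 system: x ≈ -109.2, y ≈ -48.2 km.

(-109.2, -48.2)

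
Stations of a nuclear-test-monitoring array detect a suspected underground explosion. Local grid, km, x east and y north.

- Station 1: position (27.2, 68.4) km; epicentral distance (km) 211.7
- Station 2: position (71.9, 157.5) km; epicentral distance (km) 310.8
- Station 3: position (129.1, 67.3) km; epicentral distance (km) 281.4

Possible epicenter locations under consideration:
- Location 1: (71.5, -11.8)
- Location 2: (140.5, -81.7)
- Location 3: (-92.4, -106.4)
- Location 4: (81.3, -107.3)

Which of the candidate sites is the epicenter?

Location 3

For each candidate, compare |candidate − station| to the reported distance:
Location 1: residuals Station 1 120.1, Station 2 141.5, Station 3 183.6 → max 183.6 km
Location 2: residuals Station 1 23.6, Station 2 62.0, Station 3 132.0 → max 132.0 km
Location 3: residuals Station 1 0.1, Station 2 0.1, Station 3 0.1 → max 0.1 km
Location 4: residuals Station 1 27.9, Station 2 45.8, Station 3 100.4 → max 100.4 km
Only Location 3 has all residuals ≈ 0.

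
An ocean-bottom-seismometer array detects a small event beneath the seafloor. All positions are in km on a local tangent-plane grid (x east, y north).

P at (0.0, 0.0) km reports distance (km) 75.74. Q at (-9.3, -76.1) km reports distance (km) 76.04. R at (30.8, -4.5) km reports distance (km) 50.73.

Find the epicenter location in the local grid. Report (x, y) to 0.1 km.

x ≈ 60.4 km, y ≈ -45.7 km

Circle about each station: x² + y² = 75.74²; (x + 9.3)² + (y + 76.1)² = 76.04²; (x − 30.8)² + (y + 4.5)² = 50.73².
Subtracting pairs of circle equations eliminates x²+y² and gives linear equations (the radical axes):
-18.6 x − 152.2 y = 5832.17
61.6 x − 9.0 y = 4131.90
Solving the 2×2 system: x ≈ 60.4, y ≈ -45.7 km.
Check against P (with the unrounded x, y): √(x²+y²) = 75.74 ≈ 75.74 km. ✓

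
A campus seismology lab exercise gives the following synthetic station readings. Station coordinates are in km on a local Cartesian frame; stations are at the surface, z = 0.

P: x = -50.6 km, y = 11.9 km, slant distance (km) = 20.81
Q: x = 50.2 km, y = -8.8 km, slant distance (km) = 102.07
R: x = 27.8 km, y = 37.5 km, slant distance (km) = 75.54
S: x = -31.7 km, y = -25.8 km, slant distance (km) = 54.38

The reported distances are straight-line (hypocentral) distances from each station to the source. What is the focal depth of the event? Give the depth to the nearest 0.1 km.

15.5 km

Each station gives a sphere (x−x_i)² + (y−y_i)² + z² = d_i² (stations at z=0).
Subtracting the P sphere from Q and R: z² cancels, leaving linear equations in x and y:
201.6 x − 41.4 y = -10089.72
156.8 x + 51.2 y = -5796.12
Solving: x ≈ -44.997, y ≈ 24.598 km (keep extra digits for the depth step; rounded: -45.0, 24.6).
Then from the P sphere: z² = 20.81² − (x + 50.6)² − (y − 11.9)² with x = -44.997, y = 24.598, so z ≈ 15.506 ≈ 15.5 km.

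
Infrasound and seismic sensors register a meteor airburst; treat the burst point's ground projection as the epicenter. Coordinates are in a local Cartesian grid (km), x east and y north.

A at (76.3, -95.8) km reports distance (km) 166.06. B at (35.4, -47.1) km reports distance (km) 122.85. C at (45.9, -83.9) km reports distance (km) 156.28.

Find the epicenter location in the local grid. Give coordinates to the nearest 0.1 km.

x ≈ 71.9 km, y ≈ 70.2 km

Circle about each station: (x − 76.3)² + (y + 95.8)² = 166.06²; (x − 35.4)² + (y + 47.1)² = 122.85²; (x − 45.9)² + (y + 83.9)² = 156.28².
Subtracting the A equation from the B and C equations removes the quadratic terms:
-81.8 x + 97.4 y = 956.04
-60.8 x + 23.8 y = -2700.82
Solving the 2×2 system: x ≈ 71.9, y ≈ 70.2 km.
Check against A (with the unrounded x, y): √((x − 76.3)²+(y + 95.8)²) = 166.06 ≈ 166.06 km. ✓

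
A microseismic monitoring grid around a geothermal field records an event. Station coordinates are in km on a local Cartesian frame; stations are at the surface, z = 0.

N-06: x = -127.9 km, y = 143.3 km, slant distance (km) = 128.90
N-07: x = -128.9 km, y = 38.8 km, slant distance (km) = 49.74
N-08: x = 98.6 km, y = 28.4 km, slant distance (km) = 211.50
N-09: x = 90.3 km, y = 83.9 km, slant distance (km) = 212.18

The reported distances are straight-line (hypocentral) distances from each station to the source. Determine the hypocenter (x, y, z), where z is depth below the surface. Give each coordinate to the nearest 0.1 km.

x ≈ -108.5 km, y ≈ 23.2 km, depth ≈ 42.6 km

Each station gives a sphere (x−x_i)² + (y−y_i)² + z² = d_i² (stations at z=0).
Subtracting the N-06 sphere from N-07 and N-08: z² cancels, leaving linear equations in x and y:
-2.0 x − 209.0 y = -4631.51
453.0 x − 229.8 y = -54481.82
Solving: x ≈ -108.501, y ≈ 23.199 km (keep extra digits for the depth step; rounded: -108.5, 23.2).
Then from the N-06 sphere: z² = 128.90² − (x + 127.9)² − (y − 143.3)² with x = -108.501, y = 23.199, so z ≈ 42.599 ≈ 42.6 km.
Check against N-09 (with the unrounded solution): distance 212.18 ≈ 212.18 km. ✓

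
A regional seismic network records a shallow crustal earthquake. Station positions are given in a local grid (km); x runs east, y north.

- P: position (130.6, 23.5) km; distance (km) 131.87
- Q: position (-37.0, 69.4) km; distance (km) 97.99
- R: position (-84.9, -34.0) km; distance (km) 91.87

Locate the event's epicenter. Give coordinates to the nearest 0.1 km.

Circle about each station: (x − 130.6)² + (y − 23.5)² = 131.87²; (x + 37.0)² + (y − 69.4)² = 97.99²; (x + 84.9)² + (y + 34.0)² = 91.87².
Subtracting the P equation from the Q and R equations removes the quadratic terms:
-335.2 x + 91.8 y = -3635.59
-431.0 x − 115.0 y = -295.00
Solving the 2×2 system: x ≈ 5.7, y ≈ -18.8 km.

x ≈ 5.7 km, y ≈ -18.8 km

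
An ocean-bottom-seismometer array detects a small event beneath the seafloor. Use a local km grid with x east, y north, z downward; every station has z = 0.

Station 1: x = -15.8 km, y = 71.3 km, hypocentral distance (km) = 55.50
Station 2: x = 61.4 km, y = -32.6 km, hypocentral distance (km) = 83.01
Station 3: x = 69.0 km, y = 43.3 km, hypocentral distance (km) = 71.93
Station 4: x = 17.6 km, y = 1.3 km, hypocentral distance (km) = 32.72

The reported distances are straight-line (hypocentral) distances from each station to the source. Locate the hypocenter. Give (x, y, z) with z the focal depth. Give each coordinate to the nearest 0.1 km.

Each station gives a sphere (x−x_i)² + (y−y_i)² + z² = d_i² (stations at z=0).
Subtracting the Station 1 sphere from Station 2 and Station 3: z² cancels, leaving linear equations in x and y:
154.4 x − 207.8 y = -4311.02
169.6 x − 56.0 y = -791.11
Solving: x ≈ 2.896, y ≈ 22.898 km (keep extra digits for the depth step; rounded: 2.9, 22.9).
Then from the Station 1 sphere: z² = 55.50² − (x + 15.8)² − (y − 71.3)² with x = 2.896, y = 22.898, so z ≈ 19.697 ≈ 19.7 km.

x ≈ 2.9 km, y ≈ 22.9 km, depth ≈ 19.7 km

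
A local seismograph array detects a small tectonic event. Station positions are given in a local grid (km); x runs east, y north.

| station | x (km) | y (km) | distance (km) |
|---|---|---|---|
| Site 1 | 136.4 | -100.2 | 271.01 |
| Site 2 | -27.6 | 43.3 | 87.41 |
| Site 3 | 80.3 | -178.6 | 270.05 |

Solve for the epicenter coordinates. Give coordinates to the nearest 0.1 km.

Circle about each station: (x − 136.4)² + (y + 100.2)² = 271.01²; (x + 27.6)² + (y − 43.3)² = 87.41²; (x − 80.3)² + (y + 178.6)² = 270.05².
Subtracting the Site 1 equation from the Site 2 and Site 3 equations removes the quadratic terms:
-328.0 x + 287.0 y = 39797.56
-112.2 x − 156.8 y = 10220.47
Solving the 2×2 system: x ≈ -109.7, y ≈ 13.3 km.
Check against Site 1 (with the unrounded x, y): √((x − 136.4)²+(y + 100.2)²) = 271.01 ≈ 271.01 km. ✓

-109.7 km east, 13.3 km north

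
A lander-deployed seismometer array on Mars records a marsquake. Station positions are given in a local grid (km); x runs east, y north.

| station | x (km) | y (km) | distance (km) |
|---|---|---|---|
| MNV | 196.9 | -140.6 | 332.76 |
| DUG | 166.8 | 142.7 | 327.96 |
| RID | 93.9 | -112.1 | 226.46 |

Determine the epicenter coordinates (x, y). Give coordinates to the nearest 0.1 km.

(-115.1, -24.9)

Circle about each station: (x − 196.9)² + (y + 140.6)² = 332.76²; (x − 166.8)² + (y − 142.7)² = 327.96²; (x − 93.9)² + (y + 112.1)² = 226.46².
Subtracting pairs of circle equations eliminates x²+y² and gives linear equations (the radical axes):
-60.2 x + 566.6 y = -7180.98
-206.0 x + 57.0 y = 22290.74
Solving the 2×2 system: x ≈ -115.1, y ≈ -24.9 km.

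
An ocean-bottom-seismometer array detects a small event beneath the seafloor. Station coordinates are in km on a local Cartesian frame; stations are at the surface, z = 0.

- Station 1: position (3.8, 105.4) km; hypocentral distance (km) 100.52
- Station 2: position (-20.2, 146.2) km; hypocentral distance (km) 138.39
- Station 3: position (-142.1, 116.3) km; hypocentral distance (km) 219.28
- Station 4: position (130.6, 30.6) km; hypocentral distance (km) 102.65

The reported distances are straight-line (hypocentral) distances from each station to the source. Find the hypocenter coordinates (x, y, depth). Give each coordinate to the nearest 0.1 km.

Each station gives a sphere (x−x_i)² + (y−y_i)² + z² = d_i² (stations at z=0).
Subtracting the Station 1 sphere from Station 2 and Station 3: z² cancels, leaving linear equations in x and y:
-48.0 x + 81.6 y = 1611.36
-291.8 x + 21.8 y = -15384.95
Solving: x ≈ 56.691, y ≈ 53.095 km (keep extra digits for the depth step; rounded: 56.7, 53.1).
Then from the Station 1 sphere: z² = 100.52² − (x − 3.8)² − (y − 105.4)² with x = 56.691, y = 53.095, so z ≈ 67.609 ≈ 67.6 km.

x ≈ 56.7 km, y ≈ 53.1 km, depth ≈ 67.6 km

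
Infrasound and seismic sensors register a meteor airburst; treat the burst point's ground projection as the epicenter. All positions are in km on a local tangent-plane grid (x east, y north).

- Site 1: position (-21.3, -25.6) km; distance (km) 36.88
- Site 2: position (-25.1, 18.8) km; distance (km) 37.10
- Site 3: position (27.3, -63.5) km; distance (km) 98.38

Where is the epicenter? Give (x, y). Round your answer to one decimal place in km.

x ≈ -52.6 km, y ≈ -6.1 km

Circle about each station: (x + 21.3)² + (y + 25.6)² = 36.88²; (x + 25.1)² + (y − 18.8)² = 37.10²; (x − 27.3)² + (y + 63.5)² = 98.38².
Subtracting the Site 1 equation from the Site 2 and Site 3 equations removes the quadratic terms:
-7.6 x + 88.8 y = -141.88
97.2 x − 75.8 y = -4650.00
Solving the 2×2 system: x ≈ -52.6, y ≈ -6.1 km.
Check against Site 1 (with the unrounded x, y): √((x + 21.3)²+(y + 25.6)²) = 36.87 ≈ 36.88 km. ✓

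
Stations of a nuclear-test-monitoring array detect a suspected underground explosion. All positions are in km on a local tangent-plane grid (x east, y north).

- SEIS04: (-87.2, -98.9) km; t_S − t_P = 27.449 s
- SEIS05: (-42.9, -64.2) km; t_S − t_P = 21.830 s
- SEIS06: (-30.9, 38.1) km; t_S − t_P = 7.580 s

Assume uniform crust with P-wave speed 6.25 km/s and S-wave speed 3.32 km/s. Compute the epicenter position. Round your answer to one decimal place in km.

(-43.0, 90.4)

Distance from S−P lag: d = Δt · v_P v_S / (v_P − v_S) = Δt · (6.25·3.32)/(6.25−3.32) ≈ 7.0819·Δt.
So d_SEIS04 = 194.39, d_SEIS05 = 154.60, d_SEIS06 = 53.68 km.
Circle about each station: (x + 87.2)² + (y + 98.9)² = 194.39²; (x + 42.9)² + (y + 64.2)² = 154.60²; (x + 30.9)² + (y − 38.1)² = 53.68².
Subtracting pairs of circle equations eliminates x²+y² and gives linear equations (the radical axes):
88.6 x + 69.4 y = 2463.31
112.6 x + 274.0 y = 19927.30
Solving the 2×2 system: x ≈ -43.0, y ≈ 90.4 km.
Check against SEIS04 (with the unrounded x, y): √((x + 87.2)²+(y + 98.9)²) = 194.39 ≈ 194.39 km. ✓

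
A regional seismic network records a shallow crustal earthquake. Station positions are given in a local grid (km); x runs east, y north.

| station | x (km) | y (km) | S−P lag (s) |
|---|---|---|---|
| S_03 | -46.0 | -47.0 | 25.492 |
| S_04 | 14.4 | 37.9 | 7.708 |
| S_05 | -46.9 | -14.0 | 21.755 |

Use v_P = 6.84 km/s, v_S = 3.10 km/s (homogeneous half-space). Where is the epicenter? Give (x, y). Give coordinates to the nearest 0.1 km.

Distance from S−P lag: d = Δt · v_P v_S / (v_P − v_S) = Δt · (6.84·3.10)/(6.84−3.10) ≈ 5.6695·Δt.
So d_S_03 = 144.53, d_S_04 = 43.70, d_S_05 = 123.34 km.
Circle about each station: (x + 46.0)² + (y + 47.0)² = 144.53²; (x − 14.4)² + (y − 37.9)² = 43.70²; (x + 46.9)² + (y + 14.0)² = 123.34².
Subtracting the S_03 equation from the S_04 and S_05 equations removes the quadratic terms:
120.8 x + 169.8 y = 16298.00
-1.8 x + 66.0 y = 3746.78
Solving the 2×2 system: x ≈ 53.1, y ≈ 58.2 km.

x ≈ 53.1 km, y ≈ 58.2 km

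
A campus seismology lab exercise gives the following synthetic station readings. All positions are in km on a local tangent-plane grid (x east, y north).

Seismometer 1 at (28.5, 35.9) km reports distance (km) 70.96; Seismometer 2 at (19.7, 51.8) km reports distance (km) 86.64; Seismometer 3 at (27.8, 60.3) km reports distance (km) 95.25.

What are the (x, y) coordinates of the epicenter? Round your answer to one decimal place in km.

22.4 km east, -34.8 km north

Circle about each station: (x − 28.5)² + (y − 35.9)² = 70.96²; (x − 19.7)² + (y − 51.8)² = 86.64²; (x − 27.8)² + (y − 60.3)² = 95.25².
Subtracting pairs of circle equations eliminates x²+y² and gives linear equations (the radical axes):
-17.6 x + 31.8 y = -1500.90
-1.4 x + 48.8 y = -1729.37
Solving the 2×2 system: x ≈ 22.4, y ≈ -34.8 km.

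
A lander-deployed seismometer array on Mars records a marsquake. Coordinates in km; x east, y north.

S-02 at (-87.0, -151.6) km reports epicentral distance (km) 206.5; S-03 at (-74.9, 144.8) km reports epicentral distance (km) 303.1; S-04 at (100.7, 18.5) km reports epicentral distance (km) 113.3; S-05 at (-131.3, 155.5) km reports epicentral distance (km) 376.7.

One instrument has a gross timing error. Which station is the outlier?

S-05

Solve using three stations at a time. Using S-02, S-03, S-04 (subtract circle equations pairwise → linear system) gives (x, y) ≈ (111.4, -94.3).
Distances from that point to each station vs reported:
  S-02: calculated 206.5 vs reported 206.5 → residual 0.0 km
  S-03: calculated 303.1 vs reported 303.1 → residual 0.0 km
  S-04: calculated 113.3 vs reported 113.3 → residual 0.0 km
  S-05: calculated 348.3 vs reported 376.7 → residual 28.4 km
S-02, S-03, S-04 are mutually consistent (residuals ≈ 0); S-05 is off by 28.4 km.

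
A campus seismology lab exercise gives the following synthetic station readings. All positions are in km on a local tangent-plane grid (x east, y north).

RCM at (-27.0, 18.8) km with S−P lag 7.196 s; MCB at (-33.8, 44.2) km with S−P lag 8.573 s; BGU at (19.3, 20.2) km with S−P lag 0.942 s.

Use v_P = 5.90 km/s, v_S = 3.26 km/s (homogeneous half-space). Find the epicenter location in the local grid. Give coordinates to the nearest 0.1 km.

x ≈ 25.2 km, y ≈ 23.7 km

Distance from S−P lag: d = Δt · v_P v_S / (v_P − v_S) = Δt · (5.90·3.26)/(5.90−3.26) ≈ 7.2856·Δt.
So d_RCM = 52.43, d_MCB = 62.46, d_BGU = 6.86 km.
Circle about each station: (x + 27.0)² + (y − 18.8)² = 52.43²; (x + 33.8)² + (y − 44.2)² = 62.46²; (x − 19.3)² + (y − 20.2)² = 6.86².
Subtracting the RCM equation from the MCB and BGU equations removes the quadratic terms:
-13.6 x + 50.8 y = 861.29
92.6 x + 2.8 y = 2399.94
Solving the 2×2 system: x ≈ 25.2, y ≈ 23.7 km.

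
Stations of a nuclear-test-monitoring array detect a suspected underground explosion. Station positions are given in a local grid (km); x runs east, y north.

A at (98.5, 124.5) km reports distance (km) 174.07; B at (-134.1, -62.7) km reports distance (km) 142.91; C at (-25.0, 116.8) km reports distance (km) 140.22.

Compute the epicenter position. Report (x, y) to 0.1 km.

Circle about each station: (x − 98.5)² + (y − 124.5)² = 174.07²; (x + 134.1)² + (y + 62.7)² = 142.91²; (x + 25.0)² + (y − 116.8)² = 140.22².
Subtracting the A equation from the B and C equations removes the quadratic terms:
-465.2 x − 374.4 y = 6588.70
-247.0 x − 15.4 y = -296.54
Solving the 2×2 system: x ≈ 2.5, y ≈ -20.7 km.

2.5 km east, -20.7 km north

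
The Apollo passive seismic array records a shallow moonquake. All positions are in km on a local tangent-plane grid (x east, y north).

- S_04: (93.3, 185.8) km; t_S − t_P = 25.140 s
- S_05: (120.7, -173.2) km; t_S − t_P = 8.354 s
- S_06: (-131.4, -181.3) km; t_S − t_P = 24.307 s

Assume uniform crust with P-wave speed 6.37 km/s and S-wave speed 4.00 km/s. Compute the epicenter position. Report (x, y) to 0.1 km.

Distance from S−P lag: d = Δt · v_P v_S / (v_P − v_S) = Δt · (6.37·4.00)/(6.37−4.00) ≈ 10.7511·Δt.
So d_S_04 = 270.28, d_S_05 = 89.81, d_S_06 = 261.33 km.
Circle about each station: (x − 93.3)² + (y − 185.8)² = 270.28²; (x − 120.7)² + (y + 173.2)² = 89.81²; (x + 131.4)² + (y + 181.3)² = 261.33².
Subtracting pairs of circle equations eliminates x²+y² and gives linear equations (the radical axes):
54.8 x − 718.0 y = 66325.64
-449.4 x − 734.2 y = 11667.03
Solving the 2×2 system: x ≈ 111.1, y ≈ -83.9 km.

111.1 km east, -83.9 km north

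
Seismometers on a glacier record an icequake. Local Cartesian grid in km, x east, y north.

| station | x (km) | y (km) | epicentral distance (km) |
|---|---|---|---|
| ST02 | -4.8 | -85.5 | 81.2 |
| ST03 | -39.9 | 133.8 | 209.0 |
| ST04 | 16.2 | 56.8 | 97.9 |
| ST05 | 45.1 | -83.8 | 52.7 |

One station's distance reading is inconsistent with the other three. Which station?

ST03

Solve using three stations at a time. Using ST02, ST04, ST05 (subtract circle equations pairwise → linear system) gives (x, y) ≈ (56.6, -32.4).
Distances from that point to each station vs reported:
  ST02: calculated 81.2 vs reported 81.2 → residual 0.0 km
  ST03: calculated 192.2 vs reported 209.0 → residual 16.8 km
  ST04: calculated 97.9 vs reported 97.9 → residual 0.0 km
  ST05: calculated 52.7 vs reported 52.7 → residual 0.0 km
ST02, ST04, ST05 are mutually consistent (residuals ≈ 0); ST03 is off by 16.8 km.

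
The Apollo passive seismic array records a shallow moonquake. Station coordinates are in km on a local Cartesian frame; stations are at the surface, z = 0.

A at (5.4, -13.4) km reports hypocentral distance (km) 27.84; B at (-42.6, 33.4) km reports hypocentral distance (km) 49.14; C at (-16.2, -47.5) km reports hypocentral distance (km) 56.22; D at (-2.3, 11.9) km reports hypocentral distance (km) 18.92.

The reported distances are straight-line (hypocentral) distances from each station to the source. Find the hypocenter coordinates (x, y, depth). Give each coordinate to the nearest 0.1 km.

Each station gives a sphere (x−x_i)² + (y−y_i)² + z² = d_i² (stations at z=0).
Subtracting the A sphere from B and C: z² cancels, leaving linear equations in x and y:
-96.0 x + 93.6 y = 1081.93
-43.2 x − 68.2 y = -75.65
Solving: x ≈ -6.299, y ≈ 5.099 km (keep extra digits for the depth step; rounded: -6.3, 5.1).
Then from the A sphere: z² = 27.84² − (x − 5.4)² − (y + 13.4)² with x = -6.299, y = 5.099, so z ≈ 17.204 ≈ 17.2 km.

(-6.3, 5.1, 17.2)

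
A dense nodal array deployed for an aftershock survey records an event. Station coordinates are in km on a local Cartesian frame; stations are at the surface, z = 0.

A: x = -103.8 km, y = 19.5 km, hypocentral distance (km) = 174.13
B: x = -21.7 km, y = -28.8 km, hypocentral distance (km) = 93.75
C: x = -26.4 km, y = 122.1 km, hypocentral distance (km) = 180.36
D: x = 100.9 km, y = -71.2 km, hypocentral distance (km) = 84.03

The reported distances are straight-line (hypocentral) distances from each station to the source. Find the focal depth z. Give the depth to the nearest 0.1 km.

depth ≈ 55.7 km

Each station gives a sphere (x−x_i)² + (y−y_i)² + z² = d_i² (stations at z=0).
Subtracting the A sphere from B and C: z² cancels, leaving linear equations in x and y:
164.2 x − 96.6 y = 11677.83
154.8 x + 205.2 y = 2242.21
Solving: x ≈ 53.711, y ≈ -29.592 km (keep extra digits for the depth step; rounded: 53.7, -29.6).
Then from the A sphere: z² = 174.13² − (x + 103.8)² − (y − 19.5)² with x = 53.711, y = -29.592, so z ≈ 55.691 ≈ 55.7 km.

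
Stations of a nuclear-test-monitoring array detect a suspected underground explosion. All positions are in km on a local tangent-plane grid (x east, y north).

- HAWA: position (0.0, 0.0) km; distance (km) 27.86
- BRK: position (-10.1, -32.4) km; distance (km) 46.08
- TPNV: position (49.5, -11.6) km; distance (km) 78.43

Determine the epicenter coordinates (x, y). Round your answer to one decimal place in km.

Circle about each station: x² + y² = 27.86²; (x + 10.1)² + (y + 32.4)² = 46.08²; (x − 49.5)² + (y + 11.6)² = 78.43².
Subtracting pairs of circle equations eliminates x²+y² and gives linear equations (the radical axes):
-20.2 x − 64.8 y = -195.42
99.0 x − 23.2 y = -2790.28
Solving the 2×2 system: x ≈ -25.6, y ≈ 11.0 km.

-25.6 km east, 11.0 km north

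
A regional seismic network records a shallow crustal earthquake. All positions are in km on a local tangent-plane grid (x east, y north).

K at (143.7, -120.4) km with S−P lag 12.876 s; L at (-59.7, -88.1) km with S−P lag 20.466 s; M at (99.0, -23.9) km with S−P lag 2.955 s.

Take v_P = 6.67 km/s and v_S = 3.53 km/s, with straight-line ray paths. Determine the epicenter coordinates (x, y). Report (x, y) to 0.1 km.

Distance from S−P lag: d = Δt · v_P v_S / (v_P − v_S) = Δt · (6.67·3.53)/(6.67−3.53) ≈ 7.4984·Δt.
So d_K = 96.55, d_L = 153.46, d_M = 22.16 km.
Circle about each station: (x − 143.7)² + (y + 120.4)² = 96.55²; (x + 59.7)² + (y + 88.1)² = 153.46²; (x − 99.0)² + (y + 23.9)² = 22.16².
Subtracting pairs of circle equations eliminates x²+y² and gives linear equations (the radical axes):
-406.8 x + 64.6 y = -38048.22
-89.4 x + 193.0 y = -15942.80
Solving the 2×2 system: x ≈ 86.8, y ≈ -42.4 km.
Check against K (with the unrounded x, y): √((x − 143.7)²+(y + 120.4)²) = 96.55 ≈ 96.55 km. ✓

86.8 km east, -42.4 km north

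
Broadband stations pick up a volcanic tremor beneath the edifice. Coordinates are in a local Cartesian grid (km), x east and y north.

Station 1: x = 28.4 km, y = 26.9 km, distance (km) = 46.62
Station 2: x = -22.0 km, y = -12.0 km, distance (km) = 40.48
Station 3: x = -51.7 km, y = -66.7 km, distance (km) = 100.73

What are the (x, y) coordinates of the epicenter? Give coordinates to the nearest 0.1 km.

x ≈ -18.2 km, y ≈ 28.3 km

Circle about each station: (x − 28.4)² + (y − 26.9)² = 46.62²; (x + 22.0)² + (y + 12.0)² = 40.48²; (x + 51.7)² + (y + 66.7)² = 100.73².
Subtracting the Station 1 equation from the Station 2 and Station 3 equations removes the quadratic terms:
-100.8 x − 77.8 y = -367.38
-160.2 x − 187.2 y = -2381.50
Solving the 2×2 system: x ≈ -18.2, y ≈ 28.3 km.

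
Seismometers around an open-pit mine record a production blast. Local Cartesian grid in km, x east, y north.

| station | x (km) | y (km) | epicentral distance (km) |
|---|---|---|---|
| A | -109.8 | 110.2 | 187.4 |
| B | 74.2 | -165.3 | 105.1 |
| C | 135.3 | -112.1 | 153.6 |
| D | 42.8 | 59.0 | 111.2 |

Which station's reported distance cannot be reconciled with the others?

Solve using three stations at a time. Using A, C, D (subtract circle equations pairwise → linear system) gives (x, y) ≈ (-1.7, -42.8).
Distances from that point to each station vs reported:
  A: calculated 187.3 vs reported 187.4 → residual 0.1 km
  B: calculated 144.1 vs reported 105.1 → residual 39.0 km
  C: calculated 153.5 vs reported 153.6 → residual 0.1 km
  D: calculated 111.1 vs reported 111.2 → residual 0.1 km
A, C, D are mutually consistent (residuals ≈ 0); B is off by 39.0 km.

B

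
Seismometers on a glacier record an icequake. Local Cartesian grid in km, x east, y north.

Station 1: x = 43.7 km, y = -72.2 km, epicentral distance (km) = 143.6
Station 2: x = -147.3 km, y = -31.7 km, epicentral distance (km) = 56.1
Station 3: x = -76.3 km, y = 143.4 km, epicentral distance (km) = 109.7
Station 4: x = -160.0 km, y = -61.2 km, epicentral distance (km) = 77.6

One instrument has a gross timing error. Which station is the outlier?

Solve using three stations at a time. Using Station 1, Station 2, Station 4 (subtract circle equations pairwise → linear system) gives (x, y) ≈ (-91.7, -24.4).
Distances from that point to each station vs reported:
  Station 1: calculated 143.6 vs reported 143.6 → residual 0.0 km
  Station 2: calculated 56.1 vs reported 56.1 → residual 0.0 km
  Station 3: calculated 168.5 vs reported 109.7 → residual 58.8 km
  Station 4: calculated 77.6 vs reported 77.6 → residual 0.0 km
Station 1, Station 2, Station 4 are mutually consistent (residuals ≈ 0); Station 3 is off by 58.8 km.

Station 3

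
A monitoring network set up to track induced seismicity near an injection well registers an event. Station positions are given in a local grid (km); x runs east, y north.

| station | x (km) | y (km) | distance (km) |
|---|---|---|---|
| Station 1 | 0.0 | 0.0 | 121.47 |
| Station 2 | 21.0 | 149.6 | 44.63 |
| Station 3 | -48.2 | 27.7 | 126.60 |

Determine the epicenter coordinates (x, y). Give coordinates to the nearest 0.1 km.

45.8 km east, 112.5 km north

Circle about each station: x² + y² = 121.47²; (x − 21.0)² + (y − 149.6)² = 44.63²; (x + 48.2)² + (y − 27.7)² = 126.60².
Subtracting the Station 1 equation from the Station 2 and Station 3 equations removes the quadratic terms:
42.0 x + 299.2 y = 35584.28
-96.4 x + 55.4 y = 1817.93
Solving the 2×2 system: x ≈ 45.8, y ≈ 112.5 km.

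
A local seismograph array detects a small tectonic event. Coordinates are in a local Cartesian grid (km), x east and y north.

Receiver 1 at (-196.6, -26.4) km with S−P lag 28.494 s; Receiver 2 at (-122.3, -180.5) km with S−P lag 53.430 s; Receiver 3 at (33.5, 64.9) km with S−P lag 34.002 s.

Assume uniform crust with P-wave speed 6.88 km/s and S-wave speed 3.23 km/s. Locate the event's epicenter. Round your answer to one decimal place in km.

-158.3 km east, 142.8 km north

Distance from S−P lag: d = Δt · v_P v_S / (v_P − v_S) = Δt · (6.88·3.23)/(6.88−3.23) ≈ 6.0883·Δt.
So d_Receiver 1 = 173.48, d_Receiver 2 = 325.30, d_Receiver 3 = 207.02 km.
Circle about each station: (x + 196.6)² + (y + 26.4)² = 173.48²; (x + 122.3)² + (y + 180.5)² = 325.30²; (x − 33.5)² + (y − 64.9)² = 207.02².
Subtracting pairs of circle equations eliminates x²+y² and gives linear equations (the radical axes):
148.6 x − 308.2 y = -67535.76
460.2 x + 182.6 y = -46776.23
Solving the 2×2 system: x ≈ -158.3, y ≈ 142.8 km.
Check against Receiver 1 (with the unrounded x, y): √((x + 196.6)²+(y + 26.4)²) = 173.48 ≈ 173.48 km. ✓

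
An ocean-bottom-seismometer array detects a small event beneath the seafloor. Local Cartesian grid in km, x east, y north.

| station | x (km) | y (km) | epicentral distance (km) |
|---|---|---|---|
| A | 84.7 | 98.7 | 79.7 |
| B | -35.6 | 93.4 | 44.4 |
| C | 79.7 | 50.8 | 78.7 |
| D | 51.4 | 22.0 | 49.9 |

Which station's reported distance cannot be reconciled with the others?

D

Solve using three stations at a time. Using A, B, C (subtract circle equations pairwise → linear system) gives (x, y) ≈ (7.0, 80.9).
Distances from that point to each station vs reported:
  A: calculated 79.7 vs reported 79.7 → residual 0.0 km
  B: calculated 44.4 vs reported 44.4 → residual 0.0 km
  C: calculated 78.7 vs reported 78.7 → residual 0.0 km
  D: calculated 73.8 vs reported 49.9 → residual 23.9 km
A, B, C are mutually consistent (residuals ≈ 0); D is off by 23.9 km.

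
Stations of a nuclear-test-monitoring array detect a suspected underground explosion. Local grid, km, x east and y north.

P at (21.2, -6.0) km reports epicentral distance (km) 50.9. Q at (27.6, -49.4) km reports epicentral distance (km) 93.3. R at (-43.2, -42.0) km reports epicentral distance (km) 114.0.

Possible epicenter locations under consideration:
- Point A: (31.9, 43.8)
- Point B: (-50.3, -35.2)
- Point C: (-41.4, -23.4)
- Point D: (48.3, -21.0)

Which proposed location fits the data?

Point A

For each candidate, compare |candidate − station| to the reported distance:
Point A: residuals P 0.0, Q 0.0, R 0.0 → max 0.0 km
Point B: residuals P 26.3, Q 14.1, R 104.2 → max 104.2 km
Point C: residuals P 14.1, Q 19.6, R 95.3 → max 95.3 km
Point D: residuals P 19.9, Q 58.2, R 20.1 → max 58.2 km
Only Point A has all residuals ≈ 0.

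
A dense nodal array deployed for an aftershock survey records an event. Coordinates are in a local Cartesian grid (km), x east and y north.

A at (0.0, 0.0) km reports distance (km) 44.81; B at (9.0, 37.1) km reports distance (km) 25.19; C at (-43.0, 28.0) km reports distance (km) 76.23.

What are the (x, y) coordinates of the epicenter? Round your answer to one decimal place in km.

(33.2, 30.1)

Circle about each station: x² + y² = 44.81²; (x − 9.0)² + (y − 37.1)² = 25.19²; (x + 43.0)² + (y − 28.0)² = 76.23².
Subtracting pairs of circle equations eliminates x²+y² and gives linear equations (the radical axes):
18.0 x + 74.2 y = 2830.81
-86.0 x + 56.0 y = -1170.08
Solving the 2×2 system: x ≈ 33.2, y ≈ 30.1 km.
Check against A (with the unrounded x, y): √(x²+y²) = 44.81 ≈ 44.81 km. ✓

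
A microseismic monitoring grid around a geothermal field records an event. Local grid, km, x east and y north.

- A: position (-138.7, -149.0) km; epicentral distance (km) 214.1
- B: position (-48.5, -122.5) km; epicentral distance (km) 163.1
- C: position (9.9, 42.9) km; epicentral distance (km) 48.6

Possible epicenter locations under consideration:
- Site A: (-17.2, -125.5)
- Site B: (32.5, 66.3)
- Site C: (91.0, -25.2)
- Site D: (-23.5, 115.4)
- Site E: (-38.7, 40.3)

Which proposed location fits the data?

Site E

For each candidate, compare |candidate − station| to the reported distance:
Site A: residuals A 90.3, B 131.7, C 122.0 → max 131.7 km
Site B: residuals A 61.0, B 42.3, C 16.1 → max 61.0 km
Site C: residuals A 46.8, B 7.0, C 57.3 → max 57.3 km
Site D: residuals A 74.3, B 76.1, C 31.2 → max 76.1 km
Site E: residuals A 0.0, B 0.0, C 0.1 → max 0.1 km
Only Site E has all residuals ≈ 0.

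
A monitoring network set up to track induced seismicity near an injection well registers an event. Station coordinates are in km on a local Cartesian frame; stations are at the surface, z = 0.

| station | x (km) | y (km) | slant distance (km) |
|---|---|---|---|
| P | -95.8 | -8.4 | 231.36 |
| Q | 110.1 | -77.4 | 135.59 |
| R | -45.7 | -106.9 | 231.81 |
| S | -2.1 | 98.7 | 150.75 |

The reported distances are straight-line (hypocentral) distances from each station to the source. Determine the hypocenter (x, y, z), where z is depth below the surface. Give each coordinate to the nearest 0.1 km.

Each station gives a sphere (x−x_i)² + (y−y_i)² + z² = d_i² (stations at z=0).
Subtracting the P sphere from Q and R: z² cancels, leaving linear equations in x and y:
411.8 x − 138.0 y = 44007.37
100.2 x − 197.0 y = 4059.47
Solving: x ≈ 120.499, y ≈ 40.683 km (keep extra digits for the depth step; rounded: 120.5, 40.7).
Then from the P sphere: z² = 231.36² − (x + 95.8)² − (y + 8.4)² with x = 120.499, y = 40.683, so z ≈ 65.826 ≈ 65.8 km.
Check against S (with the unrounded solution): distance 150.76 ≈ 150.75 km. ✓

(120.5, 40.7, 65.8)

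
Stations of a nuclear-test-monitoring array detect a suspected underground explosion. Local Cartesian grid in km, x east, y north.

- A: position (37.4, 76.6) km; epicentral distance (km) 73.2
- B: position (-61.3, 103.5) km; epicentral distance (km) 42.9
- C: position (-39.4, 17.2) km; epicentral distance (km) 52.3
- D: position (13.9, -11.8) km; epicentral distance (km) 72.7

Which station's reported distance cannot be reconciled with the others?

Solve using three stations at a time. Using A, B, C (subtract circle equations pairwise → linear system) gives (x, y) ≈ (-35.4, 69.3).
Distances from that point to each station vs reported:
  A: calculated 73.2 vs reported 73.2 → residual 0.0 km
  B: calculated 42.9 vs reported 42.9 → residual 0.0 km
  C: calculated 52.3 vs reported 52.3 → residual 0.0 km
  D: calculated 94.9 vs reported 72.7 → residual 22.2 km
A, B, C are mutually consistent (residuals ≈ 0); D is off by 22.2 km.

D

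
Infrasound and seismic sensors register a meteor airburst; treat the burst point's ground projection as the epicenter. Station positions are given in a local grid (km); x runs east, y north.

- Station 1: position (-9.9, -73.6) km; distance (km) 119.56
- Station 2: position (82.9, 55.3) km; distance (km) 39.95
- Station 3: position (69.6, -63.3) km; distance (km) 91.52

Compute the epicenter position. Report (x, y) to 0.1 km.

Circle about each station: (x + 9.9)² + (y + 73.6)² = 119.56²; (x − 82.9)² + (y − 55.3)² = 39.95²; (x − 69.6)² + (y + 63.3)² = 91.52².
Subtracting pairs of circle equations eliminates x²+y² and gives linear equations (the radical axes):
185.6 x + 257.8 y = 17114.12
159.0 x + 20.6 y = 9254.76
Solving the 2×2 system: x ≈ 54.7, y ≈ 27.0 km.
Check against Station 1 (with the unrounded x, y): √((x + 9.9)²+(y + 73.6)²) = 119.56 ≈ 119.56 km. ✓

54.7 km east, 27.0 km north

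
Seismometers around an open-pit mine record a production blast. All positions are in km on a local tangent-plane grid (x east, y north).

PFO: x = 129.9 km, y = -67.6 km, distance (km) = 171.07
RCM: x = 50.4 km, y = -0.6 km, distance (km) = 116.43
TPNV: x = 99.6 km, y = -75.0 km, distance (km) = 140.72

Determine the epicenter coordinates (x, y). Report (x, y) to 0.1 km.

Circle about each station: (x − 129.9)² + (y + 67.6)² = 171.07²; (x − 50.4)² + (y + 0.6)² = 116.43²; (x − 99.6)² + (y + 75.0)² = 140.72².
Subtracting pairs of circle equations eliminates x²+y² and gives linear equations (the radical axes):
-159.0 x + 134.0 y = -3194.25
-60.6 x − 14.8 y = 3564.22
Solving the 2×2 system: x ≈ -41.1, y ≈ -72.6 km.

x ≈ -41.1 km, y ≈ -72.6 km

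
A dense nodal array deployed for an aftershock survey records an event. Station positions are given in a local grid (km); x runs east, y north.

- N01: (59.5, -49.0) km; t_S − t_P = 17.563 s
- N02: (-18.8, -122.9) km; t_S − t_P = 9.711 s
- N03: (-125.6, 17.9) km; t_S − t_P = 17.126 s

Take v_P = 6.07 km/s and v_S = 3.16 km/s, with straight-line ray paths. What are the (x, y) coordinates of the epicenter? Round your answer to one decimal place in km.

Distance from S−P lag: d = Δt · v_P v_S / (v_P − v_S) = Δt · (6.07·3.16)/(6.07−3.16) ≈ 6.5915·Δt.
So d_N01 = 115.77, d_N02 = 64.01, d_N03 = 112.89 km.
Circle about each station: (x − 59.5)² + (y + 49.0)² = 115.77²; (x + 18.8)² + (y + 122.9)² = 64.01²; (x + 125.6)² + (y − 17.9)² = 112.89².
Subtracting the N01 equation from the N02 and N03 equations removes the quadratic terms:
-156.6 x − 147.8 y = 18822.01
-370.2 x + 133.8 y = 10813.06
Solving the 2×2 system: x ≈ -54.4, y ≈ -69.7 km.

-54.4 km east, -69.7 km north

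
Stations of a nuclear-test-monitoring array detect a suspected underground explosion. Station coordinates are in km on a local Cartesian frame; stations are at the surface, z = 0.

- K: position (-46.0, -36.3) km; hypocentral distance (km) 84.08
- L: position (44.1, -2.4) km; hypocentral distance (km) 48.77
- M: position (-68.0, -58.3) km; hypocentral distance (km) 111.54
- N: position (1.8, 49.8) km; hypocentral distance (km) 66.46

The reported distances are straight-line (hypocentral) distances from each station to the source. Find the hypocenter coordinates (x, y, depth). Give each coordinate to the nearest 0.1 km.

Each station gives a sphere (x−x_i)² + (y−y_i)² + z² = d_i² (stations at z=0).
Subtracting the K sphere from L and M: z² cancels, leaving linear equations in x and y:
180.2 x + 67.8 y = 3207.81
-44.0 x − 44.0 y = -782.53
Solving: x ≈ 17.812, y ≈ -0.027 km (keep extra digits for the depth step; rounded: 17.8, -0.0).
Then from the K sphere: z² = 84.08² − (x + 46.0)² − (y + 36.3)² with x = 17.812, y = -0.027, so z ≈ 41.009 ≈ 41.0 km.

x ≈ 17.8 km, y ≈ -0.0 km, depth ≈ 41.0 km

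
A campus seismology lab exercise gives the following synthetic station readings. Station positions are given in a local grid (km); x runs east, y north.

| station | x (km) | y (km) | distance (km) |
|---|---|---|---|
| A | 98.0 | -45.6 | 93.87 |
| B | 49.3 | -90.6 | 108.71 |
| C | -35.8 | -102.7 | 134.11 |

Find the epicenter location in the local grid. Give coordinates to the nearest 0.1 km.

Circle about each station: (x − 98.0)² + (y + 45.6)² = 93.87²; (x − 49.3)² + (y + 90.6)² = 108.71²; (x + 35.8)² + (y + 102.7)² = 134.11².
Subtracting pairs of circle equations eliminates x²+y² and gives linear equations (the radical axes):
-97.4 x − 90.0 y = -4050.80
-267.6 x − 114.2 y = -9028.35
Solving the 2×2 system: x ≈ 27.0, y ≈ 15.8 km.
Check against A (with the unrounded x, y): √((x − 98.0)²+(y + 45.6)²) = 93.86 ≈ 93.87 km. ✓

x ≈ 27.0 km, y ≈ 15.8 km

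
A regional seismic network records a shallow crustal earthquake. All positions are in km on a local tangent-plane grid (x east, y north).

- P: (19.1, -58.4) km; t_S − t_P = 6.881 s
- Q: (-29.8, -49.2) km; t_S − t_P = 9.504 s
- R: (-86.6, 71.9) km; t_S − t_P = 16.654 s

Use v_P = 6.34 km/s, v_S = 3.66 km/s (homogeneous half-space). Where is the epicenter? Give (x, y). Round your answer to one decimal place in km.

x ≈ 37.4 km, y ≈ -1.7 km

Distance from S−P lag: d = Δt · v_P v_S / (v_P − v_S) = Δt · (6.34·3.66)/(6.34−3.66) ≈ 8.6584·Δt.
So d_P = 59.58, d_Q = 82.29, d_R = 144.20 km.
Circle about each station: (x − 19.1)² + (y + 58.4)² = 59.58²; (x + 29.8)² + (y + 49.2)² = 82.29²; (x + 86.6)² + (y − 71.9)² = 144.20².
Subtracting the P equation from the Q and R equations removes the quadratic terms:
-97.8 x + 18.4 y = -3688.56
-211.4 x + 260.6 y = -8350.06
Solving the 2×2 system: x ≈ 37.4, y ≈ -1.7 km.
Check against P (with the unrounded x, y): √((x − 19.1)²+(y + 58.4)²) = 59.57 ≈ 59.58 km. ✓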